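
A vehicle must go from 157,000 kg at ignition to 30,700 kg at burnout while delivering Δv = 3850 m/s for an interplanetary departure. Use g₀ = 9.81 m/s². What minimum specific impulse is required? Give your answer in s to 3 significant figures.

ln(m₀/m_f) = ln(157000/30700) = ln(5.114) = 1.6320.
By the Tsiolkovsky rocket equation, v_e = Δv / ln(m₀/m_f) = 3850 / 1.6320 = 2359.1 m/s.
Isp = v_e / g₀ = 2359.1 / 9.81 = 240.5 s.

Isp ≈ 240 s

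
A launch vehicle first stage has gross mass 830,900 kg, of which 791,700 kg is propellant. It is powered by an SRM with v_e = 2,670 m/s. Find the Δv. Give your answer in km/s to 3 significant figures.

Δv ≈ 8.15 km/s

m_f = m₀ − m_prop = 830,900 − 791,700 = 39,200 kg.
Rocket equation: Δv = v_e · ln(m₀/m_f) = 2670.0 × ln(21.2) = 2670.0 × 3.0538 ≈ 8153.7 m/s.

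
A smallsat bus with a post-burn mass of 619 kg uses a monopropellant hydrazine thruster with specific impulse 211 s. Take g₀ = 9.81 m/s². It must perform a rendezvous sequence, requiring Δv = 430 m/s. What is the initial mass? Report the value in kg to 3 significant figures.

v_e = Isp · g₀ = 211 × 9.81 = 2069.9 m/s.
By the Tsiolkovsky rocket equation, m₀/m_f = exp(Δv / v_e) = exp(430 / 2069.9) = exp(0.2077) = 1.2309.
m₀ = m_f × 1.2309 = 619 × 1.2309 = 761.927 kg.

initial mass ≈ 762 kg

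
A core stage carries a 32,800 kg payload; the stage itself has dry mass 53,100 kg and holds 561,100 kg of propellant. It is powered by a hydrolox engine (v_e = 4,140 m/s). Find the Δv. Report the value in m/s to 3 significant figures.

m₀ = payload + dry + propellant = 32,800 + 53,100 + 561,100 = 647,000 kg.
m_f = payload + dry = 32,800 + 53,100 = 85,900 kg.
Δv = v_e · ln(m₀/m_f) = 4140.0 × ln(7.532) = 4140.0 × 2.0192 ≈ 8359.3 m/s.

Δv ≈ 8360 m/s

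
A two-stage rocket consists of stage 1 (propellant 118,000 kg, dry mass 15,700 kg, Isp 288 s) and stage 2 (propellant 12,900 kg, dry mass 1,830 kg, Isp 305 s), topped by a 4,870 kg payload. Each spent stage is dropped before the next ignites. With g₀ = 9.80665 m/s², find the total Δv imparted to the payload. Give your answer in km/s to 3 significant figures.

Δv ≈ 7.36 km/s

Ignition mass of stage 1 = 118,000+15,700 + 12,900+1,830 + 4,870 = 153,300 kg.
Stage 1: m₀ = 153,300 kg, m_f = 153,300 − 118,000 = 35,300 kg; Δv = 288×9.80665×ln(4.343) = 2824.3×1.4685 ≈ 4148 m/s.
Stage 2: m₀ = 19,600 kg, m_f = 19,600 − 12,900 = 6,700 kg; Δv = 305×9.80665×ln(2.925) = 2991.0×1.0734 ≈ 3211 m/s.
Total Δv = 4148 + 3211 = 7359 m/s.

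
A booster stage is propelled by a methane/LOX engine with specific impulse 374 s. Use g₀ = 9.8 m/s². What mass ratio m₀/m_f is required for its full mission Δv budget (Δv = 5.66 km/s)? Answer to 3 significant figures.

v_e = Isp · g₀ = 374 × 9.8 = 3665.2 m/s.
Using Δv = v_e ln(m₀/m_f): m₀/m_f = exp(Δv / v_e) = exp(5660 / 3665.2) = exp(1.5443) = 4.6845.

mass ratio ≈ 4.68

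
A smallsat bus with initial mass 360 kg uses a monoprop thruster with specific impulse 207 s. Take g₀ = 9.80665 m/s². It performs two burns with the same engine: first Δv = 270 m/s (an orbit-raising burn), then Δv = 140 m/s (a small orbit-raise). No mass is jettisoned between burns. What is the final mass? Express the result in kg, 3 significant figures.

v_e = Isp · g₀ = 207 × 9.80665 = 2030.0 m/s.
After the first burn: m = 360 × exp(−270/2030.0) = 360 × 0.87546 = 315.166 kg.
After the second burn: m = 315.166 × exp(−140/2030.0) = 315.166 × 0.93336 = 294.163 kg.

final mass ≈ 294 kg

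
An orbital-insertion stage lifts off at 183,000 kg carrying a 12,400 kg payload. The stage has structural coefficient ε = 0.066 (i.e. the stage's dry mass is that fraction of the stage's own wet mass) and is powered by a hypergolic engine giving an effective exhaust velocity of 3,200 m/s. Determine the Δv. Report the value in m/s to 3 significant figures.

Δv ≈ 6550 m/s

Stage wet mass = m₀ − payload = 183,000 − 12,400 = 170,600 kg.
Stage dry mass = ε × stage wet mass = 0.066 × 170,600 = 11,259.6 kg.
Burnout mass m_f = stage dry + payload = 11,259.6 + 12,400 = 23,659.6 kg.
Using Δv = v_e ln(m₀/m_f): Δv = v_e · ln(183,000/23,659.6) = 3200.0 × ln(7.735) = 3200.0 × 2.0457 ≈ 6546 m/s.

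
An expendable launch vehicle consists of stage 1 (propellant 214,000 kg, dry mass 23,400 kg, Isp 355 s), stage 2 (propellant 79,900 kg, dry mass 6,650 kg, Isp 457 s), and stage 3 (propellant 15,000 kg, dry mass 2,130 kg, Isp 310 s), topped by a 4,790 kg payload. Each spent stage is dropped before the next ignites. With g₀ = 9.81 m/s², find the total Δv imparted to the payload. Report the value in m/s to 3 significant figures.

Ignition mass of stage 1 = 214,000+23,400 + 79,900+6,650 + 15,000+2,130 + 4,790 = 345,870 kg.
Stage 1: m₀ = 345,870 kg, m_f = 345,870 − 214,000 = 131,870 kg; Δv = 355×9.81×ln(2.623) = 3482.6×0.9642 ≈ 3358 m/s.
Stage 2: m₀ = 108,470 kg, m_f = 108,470 − 79,900 = 28,570 kg; Δv = 457×9.81×ln(3.797) = 4483.2×1.3341 ≈ 5981 m/s.
Stage 3: m₀ = 21,920 kg, m_f = 21,920 − 15,000 = 6,920 kg; Δv = 310×9.81×ln(3.168) = 3041.1×1.1530 ≈ 3506 m/s.
Total Δv = 3358 + 5981 + 3506 = 12845 m/s.

Δv ≈ 12800 m/s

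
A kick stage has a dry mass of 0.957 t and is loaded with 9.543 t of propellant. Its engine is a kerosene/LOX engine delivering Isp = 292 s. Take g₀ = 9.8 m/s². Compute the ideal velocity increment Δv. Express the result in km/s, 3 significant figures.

Δv ≈ 6.85 km/s

v_e = Isp · g₀ = 292 × 9.8 = 2861.6 m/s.
m₀ = m_dry + m_prop = 0.957 + 9.543 = 10.5 t.
By the Tsiolkovsky rocket equation, Δv = v_e · ln(m₀/m_f) = 2861.6 × ln(10.97) = 2861.6 × 2.3953 ≈ 6854.5 m/s.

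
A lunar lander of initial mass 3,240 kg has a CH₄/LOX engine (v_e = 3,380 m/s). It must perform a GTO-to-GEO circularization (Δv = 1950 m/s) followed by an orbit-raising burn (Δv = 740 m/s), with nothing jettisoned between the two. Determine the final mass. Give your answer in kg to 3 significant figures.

After the first burn: m = 3240 × exp(−1950/3380.0) = 3240 × 0.56162 = 1,819.65 kg.
After the second burn: m = 1,819.65 × exp(−740/3380.0) = 1,819.65 × 0.80337 = 1,461.85 kg.

final mass ≈ 1460 kg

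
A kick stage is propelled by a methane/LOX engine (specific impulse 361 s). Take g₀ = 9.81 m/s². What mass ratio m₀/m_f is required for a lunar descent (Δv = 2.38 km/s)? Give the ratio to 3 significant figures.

v_e = Isp · g₀ = 361 × 9.81 = 3541.4 m/s.
m₀/m_f = exp(Δv / v_e) = exp(2380 / 3541.4) = exp(0.6720) = 1.9582.

mass ratio ≈ 1.96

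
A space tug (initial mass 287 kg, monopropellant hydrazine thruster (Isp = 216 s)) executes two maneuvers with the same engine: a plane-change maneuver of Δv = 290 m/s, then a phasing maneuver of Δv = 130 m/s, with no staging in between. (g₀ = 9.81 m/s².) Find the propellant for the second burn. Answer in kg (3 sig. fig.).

propellant for the second burn ≈ 14.9 kg

v_e = Isp · g₀ = 216 × 9.81 = 2119.0 m/s.
After the first burn: m = 287 × exp(−290/2119.0) = 287 × 0.87209 = 250.29 kg.
After the second burn: m = 250.29 × exp(−130/2119.0) = 250.29 × 0.94049 = 235.395 kg.
Second-burn propellant = 250.29 − 235.395 = 14.895 kg.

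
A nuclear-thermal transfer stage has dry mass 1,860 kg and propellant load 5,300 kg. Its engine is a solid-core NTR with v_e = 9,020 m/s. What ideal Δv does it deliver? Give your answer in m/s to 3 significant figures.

m₀ = m_dry + m_prop = 1,860 + 5,300 = 7,160 kg.
Δv = v_e · ln(m₀/m_f) = 9020.0 × ln(3.849) = 9020.0 × 1.3479 ≈ 12158.4 m/s.

Δv ≈ 12200 m/s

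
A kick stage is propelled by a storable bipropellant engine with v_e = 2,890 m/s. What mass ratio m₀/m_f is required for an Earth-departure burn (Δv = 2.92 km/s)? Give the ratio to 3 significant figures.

Rocket equation: m₀/m_f = exp(Δv / v_e) = exp(2920 / 2890.0) = exp(1.0104) = 2.7466.

mass ratio ≈ 2.75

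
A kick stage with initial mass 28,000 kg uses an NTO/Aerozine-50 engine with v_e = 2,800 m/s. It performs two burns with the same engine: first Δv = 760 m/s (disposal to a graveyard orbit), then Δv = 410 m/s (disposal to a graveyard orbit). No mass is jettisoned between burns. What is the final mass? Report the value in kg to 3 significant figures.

final mass ≈ 18400 kg

After the first burn: m = 28000 × exp(−760/2800.0) = 28000 × 0.76229 = 21,344.1 kg.
After the second burn: m = 21,344.1 × exp(−410/2800.0) = 21,344.1 × 0.86379 = 18,436.8 kg.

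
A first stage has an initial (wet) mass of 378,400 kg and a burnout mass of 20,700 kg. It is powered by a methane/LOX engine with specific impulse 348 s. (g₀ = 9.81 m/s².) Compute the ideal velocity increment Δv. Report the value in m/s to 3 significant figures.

v_e = Isp · g₀ = 348 × 9.81 = 3413.9 m/s.
From the ideal rocket equation, Δv = v_e · ln(m₀/m_f) = 3413.9 × ln(18.28) = 3413.9 × 2.9058 ≈ 9920.1 m/s.

Δv ≈ 9920 m/s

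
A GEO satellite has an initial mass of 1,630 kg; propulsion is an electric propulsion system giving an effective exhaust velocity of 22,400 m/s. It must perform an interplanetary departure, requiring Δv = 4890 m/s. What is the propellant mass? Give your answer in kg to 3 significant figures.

From the ideal rocket equation, m₀/m_f = exp(Δv / v_e) = exp(4890 / 22400.0) = exp(0.2183) = 1.2440.
m_f = 1,630 / 1.2440 = 1,310.29 kg, so propellant = m₀ − m_f = 1,630 − 1,310.29 = 319.71 kg.

propellant mass ≈ 320 kg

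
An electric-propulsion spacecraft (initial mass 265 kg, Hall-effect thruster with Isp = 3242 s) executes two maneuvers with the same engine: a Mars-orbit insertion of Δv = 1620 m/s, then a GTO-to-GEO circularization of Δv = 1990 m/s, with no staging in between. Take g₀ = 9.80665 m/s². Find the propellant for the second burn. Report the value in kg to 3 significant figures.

v_e = Isp · g₀ = 3242 × 9.80665 = 31793.2 m/s.
After the first burn: m = 265 × exp(−1620/31793.2) = 265 × 0.95032 = 251.835 kg.
After the second burn: m = 251.835 × exp(−1990/31793.2) = 251.835 × 0.93933 = 236.556 kg.
Second-burn propellant = 251.835 − 236.556 = 15.279 kg.

propellant for the second burn ≈ 15.3 kg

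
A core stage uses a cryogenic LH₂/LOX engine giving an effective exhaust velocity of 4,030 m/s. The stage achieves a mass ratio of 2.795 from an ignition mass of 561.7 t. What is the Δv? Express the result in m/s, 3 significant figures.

Using Δv = v_e ln(m₀/m_f): Δv = v_e · ln(2.795) = 4030.0 × 1.0278 ≈ 4142.2 m/s.

Δv ≈ 4140 m/s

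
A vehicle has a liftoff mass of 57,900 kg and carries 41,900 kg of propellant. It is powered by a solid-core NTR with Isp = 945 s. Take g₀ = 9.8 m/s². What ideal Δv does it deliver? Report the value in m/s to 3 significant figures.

Δv ≈ 11900 m/s

v_e = Isp · g₀ = 945 × 9.8 = 9261.0 m/s.
m_f = m₀ − m_prop = 57,900 − 41,900 = 16,000 kg.
Δv = v_e · ln(m₀/m_f) = 9261.0 × ln(3.619) = 9261.0 × 1.2861 ≈ 11910.8 m/s.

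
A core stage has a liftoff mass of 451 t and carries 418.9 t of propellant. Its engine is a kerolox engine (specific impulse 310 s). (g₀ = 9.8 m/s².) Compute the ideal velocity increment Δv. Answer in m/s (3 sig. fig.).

Δv ≈ 8030 m/s

v_e = Isp · g₀ = 310 × 9.8 = 3038.0 m/s.
m_f = m₀ − m_prop = 451 − 418.9 = 32.1 t.
From the ideal rocket equation, Δv = v_e · ln(m₀/m_f) = 3038.0 × ln(14.05) = 3038.0 × 2.6426 ≈ 8028.3 m/s.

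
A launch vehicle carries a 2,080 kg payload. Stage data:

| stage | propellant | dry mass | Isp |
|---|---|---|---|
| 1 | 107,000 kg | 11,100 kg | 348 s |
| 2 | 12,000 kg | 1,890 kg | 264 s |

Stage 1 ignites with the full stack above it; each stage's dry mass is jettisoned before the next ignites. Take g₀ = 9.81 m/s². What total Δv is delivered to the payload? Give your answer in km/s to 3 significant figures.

Δv ≈ 9.07 km/s

Ignition mass of stage 1 = 107,000+11,100 + 12,000+1,890 + 2,080 = 134,070 kg.
Stage 1: m₀ = 134,070 kg, m_f = 134,070 − 107,000 = 27,070 kg; Δv = 348×9.81×ln(4.953) = 3413.9×1.5999 ≈ 5462 m/s.
Stage 2: m₀ = 15,970 kg, m_f = 15,970 − 12,000 = 3,970 kg; Δv = 264×9.81×ln(4.023) = 2589.8×1.3919 ≈ 3605 m/s.
Total Δv = 5462 + 3605 = 9067 m/s.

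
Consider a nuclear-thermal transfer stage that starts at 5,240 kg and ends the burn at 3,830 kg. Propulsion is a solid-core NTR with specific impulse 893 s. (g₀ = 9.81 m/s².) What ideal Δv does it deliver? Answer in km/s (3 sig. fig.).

Δv ≈ 2.75 km/s

v_e = Isp · g₀ = 893 × 9.81 = 8760.3 m/s.
From the ideal rocket equation, Δv = v_e · ln(m₀/m_f) = 8760.3 × ln(1.368) = 8760.3 × 0.3135 ≈ 2746.0 m/s.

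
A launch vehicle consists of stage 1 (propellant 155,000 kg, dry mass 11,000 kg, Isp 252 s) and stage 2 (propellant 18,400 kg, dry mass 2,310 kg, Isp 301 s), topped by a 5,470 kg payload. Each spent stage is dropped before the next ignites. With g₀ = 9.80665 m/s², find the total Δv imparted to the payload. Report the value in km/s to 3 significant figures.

Δv ≈ 7.64 km/s

Ignition mass of stage 1 = 155,000+11,000 + 18,400+2,310 + 5,470 = 192,180 kg.
Stage 1: m₀ = 192,180 kg, m_f = 192,180 − 155,000 = 37,180 kg; Δv = 252×9.80665×ln(5.169) = 2471.3×1.6427 ≈ 4059 m/s.
Stage 2: m₀ = 26,180 kg, m_f = 26,180 − 18,400 = 7,780 kg; Δv = 301×9.80665×ln(3.365) = 2951.8×1.2134 ≈ 3582 m/s.
Total Δv = 4059 + 3582 = 7641 m/s.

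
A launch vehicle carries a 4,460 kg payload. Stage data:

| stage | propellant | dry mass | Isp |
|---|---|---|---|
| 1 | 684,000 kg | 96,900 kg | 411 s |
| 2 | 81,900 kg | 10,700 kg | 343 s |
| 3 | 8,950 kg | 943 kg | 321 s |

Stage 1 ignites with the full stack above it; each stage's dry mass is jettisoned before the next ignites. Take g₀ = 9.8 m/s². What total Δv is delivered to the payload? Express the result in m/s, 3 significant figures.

Δv ≈ 13900 m/s

Ignition mass of stage 1 = 684,000+96,900 + 81,900+10,700 + 8,950+943 + 4,460 = 887,853 kg.
Stage 1: m₀ = 887,853 kg, m_f = 887,853 − 684,000 = 203,853 kg; Δv = 411×9.8×ln(4.355) = 4027.8×1.4714 ≈ 5927 m/s.
Stage 2: m₀ = 106,953 kg, m_f = 106,953 − 81,900 = 25,053 kg; Δv = 343×9.8×ln(4.269) = 3361.4×1.4514 ≈ 4879 m/s.
Stage 3: m₀ = 14,353 kg, m_f = 14,353 − 8,950 = 5,403 kg; Δv = 321×9.8×ln(2.656) = 3145.8×0.9770 ≈ 3073 m/s.
Total Δv = 5927 + 4879 + 3073 = 13879 m/s.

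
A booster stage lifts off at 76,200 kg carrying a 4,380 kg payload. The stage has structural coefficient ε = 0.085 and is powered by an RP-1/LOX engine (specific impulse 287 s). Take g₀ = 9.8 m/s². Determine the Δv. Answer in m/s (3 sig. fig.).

Δv ≈ 5580 m/s

Stage wet mass = m₀ − payload = 76,200 − 4,380 = 71,820 kg.
Stage dry mass = ε × stage wet mass = 0.085 × 71,820 = 6,104.7 kg.
Burnout mass m_f = stage dry + payload = 6,104.7 + 4,380 = 10,484.7 kg.
v_e = Isp · g₀ = 287 × 9.8 = 2812.6 m/s.
From the ideal rocket equation, Δv = v_e · ln(76,200/10,484.7) = 2812.6 × ln(7.268) = 2812.6 × 1.9834 ≈ 5579 m/s.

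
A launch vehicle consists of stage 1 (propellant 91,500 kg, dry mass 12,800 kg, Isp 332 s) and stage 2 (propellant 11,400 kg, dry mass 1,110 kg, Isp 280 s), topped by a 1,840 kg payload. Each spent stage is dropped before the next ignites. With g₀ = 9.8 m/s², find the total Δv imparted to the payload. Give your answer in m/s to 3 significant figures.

Ignition mass of stage 1 = 91,500+12,800 + 11,400+1,110 + 1,840 = 118,650 kg.
Stage 1: m₀ = 118,650 kg, m_f = 118,650 − 91,500 = 27,150 kg; Δv = 332×9.8×ln(4.37) = 3253.6×1.4748 ≈ 4798 m/s.
Stage 2: m₀ = 14,350 kg, m_f = 14,350 − 11,400 = 2,950 kg; Δv = 280×9.8×ln(4.864) = 2744.0×1.5819 ≈ 4341 m/s.
Total Δv = 4798 + 4341 = 9139 m/s.

Δv ≈ 9140 m/s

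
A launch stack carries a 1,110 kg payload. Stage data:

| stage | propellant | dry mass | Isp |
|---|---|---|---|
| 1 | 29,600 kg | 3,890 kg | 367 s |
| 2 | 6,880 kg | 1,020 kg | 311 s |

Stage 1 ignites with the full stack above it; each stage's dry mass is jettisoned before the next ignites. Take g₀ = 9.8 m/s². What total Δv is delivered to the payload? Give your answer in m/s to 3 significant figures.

Δv ≈ 8680 m/s

Ignition mass of stage 1 = 29,600+3,890 + 6,880+1,020 + 1,110 = 42,500 kg.
Stage 1: m₀ = 42,500 kg, m_f = 42,500 − 29,600 = 12,900 kg; Δv = 367×9.8×ln(3.295) = 3596.6×1.1923 ≈ 4288 m/s.
Stage 2: m₀ = 9,010 kg, m_f = 9,010 − 6,880 = 2,130 kg; Δv = 311×9.8×ln(4.23) = 3047.8×1.4422 ≈ 4396 m/s.
Total Δv = 4288 + 4396 = 8684 m/s.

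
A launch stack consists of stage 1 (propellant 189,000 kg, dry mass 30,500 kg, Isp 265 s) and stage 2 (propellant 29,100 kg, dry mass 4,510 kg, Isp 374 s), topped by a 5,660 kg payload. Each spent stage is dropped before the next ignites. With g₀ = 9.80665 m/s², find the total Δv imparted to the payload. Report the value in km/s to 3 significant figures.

Δv ≈ 8.36 km/s

Ignition mass of stage 1 = 189,000+30,500 + 29,100+4,510 + 5,660 = 258,770 kg.
Stage 1: m₀ = 258,770 kg, m_f = 258,770 − 189,000 = 69,770 kg; Δv = 265×9.80665×ln(3.709) = 2598.8×1.3107 ≈ 3406 m/s.
Stage 2: m₀ = 39,270 kg, m_f = 39,270 − 29,100 = 10,170 kg; Δv = 374×9.80665×ln(3.861) = 3667.7×1.3510 ≈ 4955 m/s.
Total Δv = 3406 + 4955 = 8361 m/s.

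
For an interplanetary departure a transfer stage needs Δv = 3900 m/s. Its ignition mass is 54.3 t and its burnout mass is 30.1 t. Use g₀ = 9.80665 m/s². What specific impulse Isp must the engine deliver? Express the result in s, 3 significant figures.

ln(m₀/m_f) = ln(54300/30100) = ln(1.804) = 0.5900.
By the Tsiolkovsky rocket equation, v_e = Δv / ln(m₀/m_f) = 3900 / 0.5900 = 6610.2 m/s.
Isp = v_e / g₀ = 6610.2 / 9.80665 = 674.1 s.

Isp ≈ 674 s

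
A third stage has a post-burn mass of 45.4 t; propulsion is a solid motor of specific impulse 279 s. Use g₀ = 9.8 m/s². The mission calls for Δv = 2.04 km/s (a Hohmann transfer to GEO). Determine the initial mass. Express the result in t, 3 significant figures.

initial mass ≈ 95.7 t

v_e = Isp · g₀ = 279 × 9.8 = 2734.2 m/s.
m₀/m_f = exp(Δv / v_e) = exp(2040 / 2734.2) = exp(0.7461) = 2.1088.
m₀ = m_f × 2.1088 = 45.4 × 2.1088 = 95.7395 t.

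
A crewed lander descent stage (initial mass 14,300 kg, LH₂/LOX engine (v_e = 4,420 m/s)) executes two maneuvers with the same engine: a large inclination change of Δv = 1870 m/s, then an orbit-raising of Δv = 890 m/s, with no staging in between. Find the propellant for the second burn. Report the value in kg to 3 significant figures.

After the first burn: m = 14300 × exp(−1870/4420.0) = 14300 × 0.65503 = 9,366.93 kg.
After the second burn: m = 9,366.93 × exp(−890/4420.0) = 9,366.93 × 0.81762 = 7,658.59 kg.
Second-burn propellant = 9,366.93 − 7,658.59 = 1,708.34 kg.

propellant for the second burn ≈ 1710 kg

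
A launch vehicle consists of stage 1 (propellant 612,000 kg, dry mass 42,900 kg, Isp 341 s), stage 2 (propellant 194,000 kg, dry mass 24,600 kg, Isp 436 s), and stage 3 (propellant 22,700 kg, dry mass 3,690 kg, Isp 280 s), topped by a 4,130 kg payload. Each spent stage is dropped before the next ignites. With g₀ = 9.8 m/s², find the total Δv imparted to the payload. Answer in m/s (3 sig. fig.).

Δv ≈ 14000 m/s

Ignition mass of stage 1 = 612,000+42,900 + 194,000+24,600 + 22,700+3,690 + 4,130 = 904,020 kg.
Stage 1: m₀ = 904,020 kg, m_f = 904,020 − 612,000 = 292,020 kg; Δv = 341×9.8×ln(3.096) = 3341.8×1.1300 ≈ 3776 m/s.
Stage 2: m₀ = 249,120 kg, m_f = 249,120 − 194,000 = 55,120 kg; Δv = 436×9.8×ln(4.52) = 4272.8×1.5084 ≈ 6445 m/s.
Stage 3: m₀ = 30,520 kg, m_f = 30,520 − 22,700 = 7,820 kg; Δv = 280×9.8×ln(3.903) = 2744.0×1.3617 ≈ 3736 m/s.
Total Δv = 3776 + 6445 + 3736 = 13957 m/s.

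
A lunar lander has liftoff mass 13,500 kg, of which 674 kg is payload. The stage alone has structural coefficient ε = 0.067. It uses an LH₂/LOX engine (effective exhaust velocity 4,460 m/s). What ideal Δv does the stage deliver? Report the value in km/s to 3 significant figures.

Δv ≈ 9.70 km/s

Stage wet mass = m₀ − payload = 13,500 − 674 = 12,826 kg.
Stage dry mass = ε × stage wet mass = 0.067 × 12,826 = 859.342 kg.
Burnout mass m_f = stage dry + payload = 859.342 + 674 = 1,533.342 kg.
From the ideal rocket equation, Δv = v_e · ln(13,500/1,533.342) = 4460.0 × ln(8.804) = 4460.0 × 2.1752 ≈ 9702 m/s.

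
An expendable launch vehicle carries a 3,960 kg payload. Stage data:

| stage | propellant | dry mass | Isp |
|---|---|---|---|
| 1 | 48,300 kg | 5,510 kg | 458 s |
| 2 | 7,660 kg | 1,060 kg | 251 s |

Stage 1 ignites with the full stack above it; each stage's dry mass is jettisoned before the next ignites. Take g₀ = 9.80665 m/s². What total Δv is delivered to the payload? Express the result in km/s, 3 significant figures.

Ignition mass of stage 1 = 48,300+5,510 + 7,660+1,060 + 3,960 = 66,490 kg.
Stage 1: m₀ = 66,490 kg, m_f = 66,490 − 48,300 = 18,190 kg; Δv = 458×9.80665×ln(3.655) = 4491.4×1.2962 ≈ 5822 m/s.
Stage 2: m₀ = 12,680 kg, m_f = 12,680 − 7,660 = 5,020 kg; Δv = 251×9.80665×ln(2.526) = 2461.5×0.9266 ≈ 2281 m/s.
Total Δv = 5822 + 2281 = 8103 m/s.

Δv ≈ 8.10 km/s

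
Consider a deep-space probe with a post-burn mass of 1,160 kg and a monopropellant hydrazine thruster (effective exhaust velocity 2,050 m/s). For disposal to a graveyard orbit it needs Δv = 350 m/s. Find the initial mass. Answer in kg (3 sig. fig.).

From the ideal rocket equation, m₀/m_f = exp(Δv / v_e) = exp(350 / 2050.0) = exp(0.1707) = 1.1862.
m₀ = m_f × 1.1862 = 1,160 × 1.1862 = 1,375.99 kg.

initial mass ≈ 1380 kg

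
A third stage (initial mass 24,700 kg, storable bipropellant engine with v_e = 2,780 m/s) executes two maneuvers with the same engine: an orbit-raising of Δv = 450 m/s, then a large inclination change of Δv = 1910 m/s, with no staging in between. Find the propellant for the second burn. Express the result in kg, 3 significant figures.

propellant for the second burn ≈ 10400 kg

After the first burn: m = 24700 × exp(−450/2780.0) = 24700 × 0.85055 = 21,008.6 kg.
After the second burn: m = 21,008.6 × exp(−1910/2780.0) = 21,008.6 × 0.50306 = 10,568.6 kg.
Second-burn propellant = 21,008.6 − 10,568.6 = 10,440 kg.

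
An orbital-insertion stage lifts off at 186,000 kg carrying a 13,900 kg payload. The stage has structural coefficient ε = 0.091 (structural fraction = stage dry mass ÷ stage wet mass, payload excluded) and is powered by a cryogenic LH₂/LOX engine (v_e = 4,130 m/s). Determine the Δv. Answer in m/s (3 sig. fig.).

Stage wet mass = m₀ − payload = 186,000 − 13,900 = 172,100 kg.
Stage dry mass = ε × stage wet mass = 0.091 × 172,100 = 15,661.1 kg.
Burnout mass m_f = stage dry + payload = 15,661.1 + 13,900 = 29,561.1 kg.
Δv = v_e · ln(186,000/29,561.1) = 4130.0 × ln(6.292) = 4130.0 × 1.8393 ≈ 7596 m/s.

Δv ≈ 7600 m/s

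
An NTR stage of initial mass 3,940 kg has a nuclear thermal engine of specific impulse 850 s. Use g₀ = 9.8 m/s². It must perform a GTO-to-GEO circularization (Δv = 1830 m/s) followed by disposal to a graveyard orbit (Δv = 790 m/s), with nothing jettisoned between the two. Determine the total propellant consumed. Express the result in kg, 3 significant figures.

total propellant consumed ≈ 1060 kg

v_e = Isp · g₀ = 850 × 9.8 = 8330.0 m/s.
After the first burn: m = 3940 × exp(−1830/8330.0) = 3940 × 0.80277 = 3,162.91 kg.
After the second burn: m = 3,162.91 × exp(−790/8330.0) = 3,162.91 × 0.90952 = 2,876.73 kg.
Total propellant = m₀ − m_final = 3940 − 2,876.73 = 1,063.27 kg.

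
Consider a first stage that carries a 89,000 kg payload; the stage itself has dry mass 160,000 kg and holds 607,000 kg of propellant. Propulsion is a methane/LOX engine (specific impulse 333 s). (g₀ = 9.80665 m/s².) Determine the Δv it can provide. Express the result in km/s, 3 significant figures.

Δv ≈ 4.03 km/s

v_e = Isp · g₀ = 333 × 9.80665 = 3265.6 m/s.
m₀ = payload + dry + propellant = 89,000 + 160,000 + 607,000 = 856,000 kg.
m_f = payload + dry = 89,000 + 160,000 = 249,000 kg.
Δv = v_e · ln(m₀/m_f) = 3265.6 × ln(3.438) = 3265.6 × 1.2348 ≈ 4032.4 m/s.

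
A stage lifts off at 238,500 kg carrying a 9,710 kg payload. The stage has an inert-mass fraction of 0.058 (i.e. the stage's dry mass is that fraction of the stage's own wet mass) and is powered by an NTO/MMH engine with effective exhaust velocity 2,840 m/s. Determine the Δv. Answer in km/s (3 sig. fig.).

Δv ≈ 6.64 km/s

Stage wet mass = m₀ − payload = 238,500 − 9,710 = 228,790 kg.
Stage dry mass = ε × stage wet mass = 0.058 × 228,790 = 13,269.8 kg.
Burnout mass m_f = stage dry + payload = 13,269.8 + 9,710 = 22,979.8 kg.
By the Tsiolkovsky rocket equation, Δv = v_e · ln(238,500/22,979.8) = 2840.0 × ln(10.38) = 2840.0 × 2.3398 ≈ 6645 m/s.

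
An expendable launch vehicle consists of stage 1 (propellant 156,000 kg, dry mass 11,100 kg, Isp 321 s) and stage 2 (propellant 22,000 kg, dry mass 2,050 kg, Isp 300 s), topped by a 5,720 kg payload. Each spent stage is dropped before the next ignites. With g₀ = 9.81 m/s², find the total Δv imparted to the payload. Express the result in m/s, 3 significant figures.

Ignition mass of stage 1 = 156,000+11,100 + 22,000+2,050 + 5,720 = 196,870 kg.
Stage 1: m₀ = 196,870 kg, m_f = 196,870 − 156,000 = 40,870 kg; Δv = 321×9.81×ln(4.817) = 3149.0×1.5721 ≈ 4951 m/s.
Stage 2: m₀ = 29,770 kg, m_f = 29,770 − 22,000 = 7,770 kg; Δv = 300×9.81×ln(3.831) = 2943.0×1.3432 ≈ 3953 m/s.
Total Δv = 4951 + 3953 = 8904 m/s.

Δv ≈ 8900 m/s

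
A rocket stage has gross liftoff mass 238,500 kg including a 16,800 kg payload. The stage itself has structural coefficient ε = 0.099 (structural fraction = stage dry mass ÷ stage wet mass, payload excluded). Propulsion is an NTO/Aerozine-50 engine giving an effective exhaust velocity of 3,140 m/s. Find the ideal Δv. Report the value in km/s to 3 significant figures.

Δv ≈ 5.71 km/s

Stage wet mass = m₀ − payload = 238,500 − 16,800 = 221,700 kg.
Stage dry mass = ε × stage wet mass = 0.099 × 221,700 = 21,948.3 kg.
Burnout mass m_f = stage dry + payload = 21,948.3 + 16,800 = 38,748.3 kg.
Rocket equation: Δv = v_e · ln(238,500/38,748.3) = 3140.0 × ln(6.155) = 3140.0 × 1.8173 ≈ 5706 m/s.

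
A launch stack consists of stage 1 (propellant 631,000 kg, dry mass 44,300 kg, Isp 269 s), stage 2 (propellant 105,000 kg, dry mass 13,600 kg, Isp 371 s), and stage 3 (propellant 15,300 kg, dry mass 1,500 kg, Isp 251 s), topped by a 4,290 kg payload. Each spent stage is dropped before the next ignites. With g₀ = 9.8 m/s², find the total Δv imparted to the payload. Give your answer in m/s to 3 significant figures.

Ignition mass of stage 1 = 631,000+44,300 + 105,000+13,600 + 15,300+1,500 + 4,290 = 814,990 kg.
Stage 1: m₀ = 814,990 kg, m_f = 814,990 − 631,000 = 183,990 kg; Δv = 269×9.8×ln(4.43) = 2636.2×1.4883 ≈ 3923 m/s.
Stage 2: m₀ = 139,690 kg, m_f = 139,690 − 105,000 = 34,690 kg; Δv = 371×9.8×ln(4.027) = 3635.8×1.3930 ≈ 5065 m/s.
Stage 3: m₀ = 21,090 kg, m_f = 21,090 − 15,300 = 5,790 kg; Δv = 251×9.8×ln(3.642) = 2459.8×1.2927 ≈ 3180 m/s.
Total Δv = 3923 + 5065 + 3180 = 12168 m/s.

Δv ≈ 12200 m/s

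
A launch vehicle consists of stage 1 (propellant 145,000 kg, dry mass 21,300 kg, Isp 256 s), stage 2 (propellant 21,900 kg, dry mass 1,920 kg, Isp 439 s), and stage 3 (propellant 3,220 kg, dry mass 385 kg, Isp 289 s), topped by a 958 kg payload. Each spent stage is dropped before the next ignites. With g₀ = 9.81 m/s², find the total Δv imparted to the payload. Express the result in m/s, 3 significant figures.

Δv ≈ 13300 m/s

Ignition mass of stage 1 = 145,000+21,300 + 21,900+1,920 + 3,220+385 + 958 = 194,683 kg.
Stage 1: m₀ = 194,683 kg, m_f = 194,683 − 145,000 = 49,683 kg; Δv = 256×9.81×ln(3.919) = 2511.4×1.3657 ≈ 3430 m/s.
Stage 2: m₀ = 28,383 kg, m_f = 28,383 − 21,900 = 6,483 kg; Δv = 439×9.81×ln(4.378) = 4306.6×1.4766 ≈ 6359 m/s.
Stage 3: m₀ = 4,563 kg, m_f = 4,563 − 3,220 = 1,343 kg; Δv = 289×9.81×ln(3.398) = 2835.1×1.2231 ≈ 3468 m/s.
Total Δv = 3430 + 6359 + 3468 = 13257 m/s.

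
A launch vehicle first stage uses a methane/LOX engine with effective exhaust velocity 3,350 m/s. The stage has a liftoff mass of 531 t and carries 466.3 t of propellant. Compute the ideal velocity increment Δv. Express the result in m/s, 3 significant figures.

Δv ≈ 7050 m/s

m_f = m₀ − m_prop = 531 − 466.3 = 64.7 t.
Δv = v_e · ln(m₀/m_f) = 3350.0 × ln(8.207) = 3350.0 × 2.1050 ≈ 7051.8 m/s.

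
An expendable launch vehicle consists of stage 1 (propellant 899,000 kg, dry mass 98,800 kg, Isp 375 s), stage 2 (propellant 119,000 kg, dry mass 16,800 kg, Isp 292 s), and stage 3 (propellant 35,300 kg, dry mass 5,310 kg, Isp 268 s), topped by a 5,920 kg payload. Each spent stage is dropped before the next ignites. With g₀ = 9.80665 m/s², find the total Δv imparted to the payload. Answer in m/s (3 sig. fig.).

Ignition mass of stage 1 = 899,000+98,800 + 119,000+16,800 + 35,300+5,310 + 5,920 = 1,180,130 kg.
Stage 1: m₀ = 1,180,130 kg, m_f = 1,180,130 − 899,000 = 281,130 kg; Δv = 375×9.80665×ln(4.198) = 3677.5×1.4346 ≈ 5276 m/s.
Stage 2: m₀ = 182,330 kg, m_f = 182,330 − 119,000 = 63,330 kg; Δv = 292×9.80665×ln(2.879) = 2863.5×1.0575 ≈ 3028 m/s.
Stage 3: m₀ = 46,530 kg, m_f = 46,530 − 35,300 = 11,230 kg; Δv = 268×9.80665×ln(4.143) = 2628.2×1.4215 ≈ 3736 m/s.
Total Δv = 5276 + 3028 + 3736 = 12040 m/s.

Δv ≈ 12000 m/s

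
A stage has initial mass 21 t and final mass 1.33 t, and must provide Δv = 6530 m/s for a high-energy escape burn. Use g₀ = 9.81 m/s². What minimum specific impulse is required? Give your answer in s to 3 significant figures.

ln(m₀/m_f) = ln(21000/1330) = ln(15.79) = 2.7593.
v_e = Δv / ln(m₀/m_f) = 6530 / 2.7593 = 2366.5 m/s.
Isp = v_e / g₀ = 2366.5 / 9.81 = 241.2 s.

Isp ≈ 241 s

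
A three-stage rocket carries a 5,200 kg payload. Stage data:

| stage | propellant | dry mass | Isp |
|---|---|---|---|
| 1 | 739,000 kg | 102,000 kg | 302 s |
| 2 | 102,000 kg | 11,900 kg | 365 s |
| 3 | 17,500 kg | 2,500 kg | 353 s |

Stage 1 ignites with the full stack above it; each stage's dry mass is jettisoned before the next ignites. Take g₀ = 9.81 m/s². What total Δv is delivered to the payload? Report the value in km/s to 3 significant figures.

Ignition mass of stage 1 = 739,000+102,000 + 102,000+11,900 + 17,500+2,500 + 5,200 = 980,100 kg.
Stage 1: m₀ = 980,100 kg, m_f = 980,100 − 739,000 = 241,100 kg; Δv = 302×9.81×ln(4.065) = 2962.6×1.4024 ≈ 4155 m/s.
Stage 2: m₀ = 139,100 kg, m_f = 139,100 − 102,000 = 37,100 kg; Δv = 365×9.81×ln(3.749) = 3580.7×1.3216 ≈ 4732 m/s.
Stage 3: m₀ = 25,200 kg, m_f = 25,200 − 17,500 = 7,700 kg; Δv = 353×9.81×ln(3.273) = 3462.9×1.1856 ≈ 4106 m/s.
Total Δv = 4155 + 4732 + 4106 = 12993 m/s.

Δv ≈ 13.0 km/s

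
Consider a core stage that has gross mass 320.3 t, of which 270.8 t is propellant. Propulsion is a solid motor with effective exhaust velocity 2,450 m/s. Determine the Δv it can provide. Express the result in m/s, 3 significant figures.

m_f = m₀ − m_prop = 320.3 − 270.8 = 49.5 t.
Δv = v_e · ln(m₀/m_f) = 2450.0 × ln(6.471) = 2450.0 × 1.8673 ≈ 4574.8 m/s.

Δv ≈ 4570 m/s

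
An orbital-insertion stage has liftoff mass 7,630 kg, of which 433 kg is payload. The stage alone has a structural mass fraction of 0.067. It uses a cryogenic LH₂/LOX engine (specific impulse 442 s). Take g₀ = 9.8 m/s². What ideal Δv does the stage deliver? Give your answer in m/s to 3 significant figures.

Stage wet mass = m₀ − payload = 7,630 − 433 = 7,197 kg.
Stage dry mass = ε × stage wet mass = 0.067 × 7,197 = 482.199 kg.
Burnout mass m_f = stage dry + payload = 482.199 + 433 = 915.199 kg.
v_e = Isp · g₀ = 442 × 9.8 = 4331.6 m/s.
Rocket equation: Δv = v_e · ln(7,630/915.199) = 4331.6 × ln(8.337) = 4331.6 × 2.1207 ≈ 9186 m/s.

Δv ≈ 9190 m/s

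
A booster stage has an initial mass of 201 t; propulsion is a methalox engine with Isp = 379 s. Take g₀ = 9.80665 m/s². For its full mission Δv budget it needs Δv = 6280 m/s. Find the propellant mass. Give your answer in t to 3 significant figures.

propellant mass ≈ 164 t

v_e = Isp · g₀ = 379 × 9.80665 = 3716.7 m/s.
From the ideal rocket equation, m₀/m_f = exp(Δv / v_e) = exp(6280 / 3716.7) = exp(1.6897) = 5.4176.
m_f = 201 / 5.4176 = 37.1013 t, so propellant = m₀ − m_f = 201 − 37.1013 = 163.8987 t.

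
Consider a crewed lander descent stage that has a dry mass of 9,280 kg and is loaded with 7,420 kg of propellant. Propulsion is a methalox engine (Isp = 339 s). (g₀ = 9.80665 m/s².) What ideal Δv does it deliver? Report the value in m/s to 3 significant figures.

Δv ≈ 1950 m/s

v_e = Isp · g₀ = 339 × 9.80665 = 3324.5 m/s.
m₀ = m_dry + m_prop = 9,280 + 7,420 = 16,700 kg.
Rocket equation: Δv = v_e · ln(m₀/m_f) = 3324.5 × ln(1.8) = 3324.5 × 0.5875 ≈ 1953.3 m/s.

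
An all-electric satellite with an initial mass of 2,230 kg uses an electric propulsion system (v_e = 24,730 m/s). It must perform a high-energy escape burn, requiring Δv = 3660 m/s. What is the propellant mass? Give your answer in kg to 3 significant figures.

Using Δv = v_e ln(m₀/m_f): m₀/m_f = exp(Δv / v_e) = exp(3660 / 24730.0) = exp(0.1480) = 1.1595.
m_f = 2,230 / 1.1595 = 1,923.24 kg, so propellant = m₀ − m_f = 2,230 − 1,923.24 = 306.76 kg.

propellant mass ≈ 307 kg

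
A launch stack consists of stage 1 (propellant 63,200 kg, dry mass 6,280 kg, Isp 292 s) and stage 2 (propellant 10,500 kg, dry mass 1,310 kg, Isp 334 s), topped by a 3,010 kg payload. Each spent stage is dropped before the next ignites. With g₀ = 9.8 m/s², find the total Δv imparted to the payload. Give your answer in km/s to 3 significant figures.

Δv ≈ 8.00 km/s

Ignition mass of stage 1 = 63,200+6,280 + 10,500+1,310 + 3,010 = 84,300 kg.
Stage 1: m₀ = 84,300 kg, m_f = 84,300 − 63,200 = 21,100 kg; Δv = 292×9.8×ln(3.995) = 2861.6×1.3851 ≈ 3964 m/s.
Stage 2: m₀ = 14,820 kg, m_f = 14,820 − 10,500 = 4,320 kg; Δv = 334×9.8×ln(3.431) = 3273.2×1.2327 ≈ 4035 m/s.
Total Δv = 3964 + 4035 = 7999 m/s.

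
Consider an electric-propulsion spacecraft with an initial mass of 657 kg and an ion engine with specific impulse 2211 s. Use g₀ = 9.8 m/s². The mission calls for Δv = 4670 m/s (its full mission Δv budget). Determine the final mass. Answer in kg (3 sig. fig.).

final mass ≈ 530 kg

v_e = Isp · g₀ = 2211 × 9.8 = 21667.8 m/s.
m₀/m_f = exp(Δv / v_e) = exp(4670 / 21667.8) = exp(0.2155) = 1.2405.
m_f = m₀ / 1.2405 = 657 / 1.2405 = 529.625 kg.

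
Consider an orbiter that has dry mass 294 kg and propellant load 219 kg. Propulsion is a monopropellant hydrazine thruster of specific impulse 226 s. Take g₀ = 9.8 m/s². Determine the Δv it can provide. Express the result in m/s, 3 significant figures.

v_e = Isp · g₀ = 226 × 9.8 = 2214.8 m/s.
m₀ = m_dry + m_prop = 294 + 219 = 513 kg.
Using Δv = v_e ln(m₀/m_f): Δv = v_e · ln(m₀/m_f) = 2214.8 × ln(1.745) = 2214.8 × 0.5567 ≈ 1233.0 m/s.

Δv ≈ 1230 m/s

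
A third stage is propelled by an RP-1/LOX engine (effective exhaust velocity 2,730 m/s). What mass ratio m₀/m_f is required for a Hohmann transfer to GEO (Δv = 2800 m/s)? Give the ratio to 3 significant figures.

mass ratio ≈ 2.79

m₀/m_f = exp(Δv / v_e) = exp(2800 / 2730.0) = exp(1.0256) = 2.7889.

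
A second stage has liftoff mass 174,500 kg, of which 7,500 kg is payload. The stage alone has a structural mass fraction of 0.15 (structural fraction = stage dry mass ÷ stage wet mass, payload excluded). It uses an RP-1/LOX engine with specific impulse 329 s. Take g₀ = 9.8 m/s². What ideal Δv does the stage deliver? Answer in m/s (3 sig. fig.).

Stage wet mass = m₀ − payload = 174,500 − 7,500 = 167,000 kg.
Stage dry mass = ε × stage wet mass = 0.15 × 167,000 = 25,050 kg.
Burnout mass m_f = stage dry + payload = 25,050 + 7,500 = 32,550 kg.
v_e = Isp · g₀ = 329 × 9.8 = 3224.2 m/s.
By the Tsiolkovsky rocket equation, Δv = v_e · ln(174,500/32,550) = 3224.2 × ln(5.361) = 3224.2 × 1.6791 ≈ 5414 m/s.

Δv ≈ 5410 m/s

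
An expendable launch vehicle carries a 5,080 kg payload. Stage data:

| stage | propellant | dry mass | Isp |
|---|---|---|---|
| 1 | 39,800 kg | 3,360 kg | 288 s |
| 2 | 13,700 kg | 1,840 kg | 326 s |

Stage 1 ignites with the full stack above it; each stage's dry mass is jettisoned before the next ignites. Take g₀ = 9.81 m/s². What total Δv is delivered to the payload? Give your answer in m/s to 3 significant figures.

Ignition mass of stage 1 = 39,800+3,360 + 13,700+1,840 + 5,080 = 63,780 kg.
Stage 1: m₀ = 63,780 kg, m_f = 63,780 − 39,800 = 23,980 kg; Δv = 288×9.81×ln(2.66) = 2825.3×0.9782 ≈ 2764 m/s.
Stage 2: m₀ = 20,620 kg, m_f = 20,620 − 13,700 = 6,920 kg; Δv = 326×9.81×ln(2.98) = 3198.1×1.0918 ≈ 3492 m/s.
Total Δv = 2764 + 3492 = 6256 m/s.

Δv ≈ 6260 m/s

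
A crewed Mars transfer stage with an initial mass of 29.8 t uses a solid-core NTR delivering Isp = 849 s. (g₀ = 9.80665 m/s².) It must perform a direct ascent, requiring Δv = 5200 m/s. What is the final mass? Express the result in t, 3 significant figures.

v_e = Isp · g₀ = 849 × 9.80665 = 8325.8 m/s.
By the Tsiolkovsky rocket equation, m₀/m_f = exp(Δv / v_e) = exp(5200 / 8325.8) = exp(0.6246) = 1.8674.
m_f = m₀ / 1.8674 = 29.8 / 1.8674 = 15.958 t.

final mass ≈ 16.0 t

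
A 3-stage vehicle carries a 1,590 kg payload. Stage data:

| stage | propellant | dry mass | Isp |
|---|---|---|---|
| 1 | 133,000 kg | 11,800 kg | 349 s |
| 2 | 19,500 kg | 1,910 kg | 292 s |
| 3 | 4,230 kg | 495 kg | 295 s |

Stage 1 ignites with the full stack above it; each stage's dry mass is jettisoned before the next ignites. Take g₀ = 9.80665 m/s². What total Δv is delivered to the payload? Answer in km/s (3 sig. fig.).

Ignition mass of stage 1 = 133,000+11,800 + 19,500+1,910 + 4,230+495 + 1,590 = 172,525 kg.
Stage 1: m₀ = 172,525 kg, m_f = 172,525 − 133,000 = 39,525 kg; Δv = 349×9.80665×ln(4.365) = 3422.5×1.4736 ≈ 5043 m/s.
Stage 2: m₀ = 27,725 kg, m_f = 27,725 − 19,500 = 8,225 kg; Δv = 292×9.80665×ln(3.371) = 2863.5×1.2152 ≈ 3480 m/s.
Stage 3: m₀ = 6,315 kg, m_f = 6,315 − 4,230 = 2,085 kg; Δv = 295×9.80665×ln(3.029) = 2893.0×1.1082 ≈ 3206 m/s.
Total Δv = 5043 + 3480 + 3206 = 11729 m/s.

Δv ≈ 11.7 km/s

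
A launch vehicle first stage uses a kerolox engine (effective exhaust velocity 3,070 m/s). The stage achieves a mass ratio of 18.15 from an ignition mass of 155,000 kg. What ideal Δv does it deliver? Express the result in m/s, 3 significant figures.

By the Tsiolkovsky rocket equation, Δv = v_e · ln(18.15) = 3070.0 × 2.8987 ≈ 8898.9 m/s.

Δv ≈ 8900 m/s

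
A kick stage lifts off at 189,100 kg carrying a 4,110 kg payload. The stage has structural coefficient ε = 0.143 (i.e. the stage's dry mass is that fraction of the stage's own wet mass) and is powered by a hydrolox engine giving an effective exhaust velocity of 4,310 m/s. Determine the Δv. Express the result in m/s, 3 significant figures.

Δv ≈ 7850 m/s

Stage wet mass = m₀ − payload = 189,100 − 4,110 = 184,990 kg.
Stage dry mass = ε × stage wet mass = 0.143 × 184,990 = 26,453.6 kg.
Burnout mass m_f = stage dry + payload = 26,453.6 + 4,110 = 30,563.6 kg.
Rocket equation: Δv = v_e · ln(189,100/30,563.6) = 4310.0 × ln(6.187) = 4310.0 × 1.8225 ≈ 7855 m/s.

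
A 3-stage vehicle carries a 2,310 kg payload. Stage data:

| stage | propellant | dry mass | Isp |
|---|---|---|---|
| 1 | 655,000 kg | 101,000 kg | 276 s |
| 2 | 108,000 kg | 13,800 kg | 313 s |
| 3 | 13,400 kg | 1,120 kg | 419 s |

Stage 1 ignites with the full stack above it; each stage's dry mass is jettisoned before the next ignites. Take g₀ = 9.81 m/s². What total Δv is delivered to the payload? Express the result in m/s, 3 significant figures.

Δv ≈ 14700 m/s

Ignition mass of stage 1 = 655,000+101,000 + 108,000+13,800 + 13,400+1,120 + 2,310 = 894,630 kg.
Stage 1: m₀ = 894,630 kg, m_f = 894,630 − 655,000 = 239,630 kg; Δv = 276×9.81×ln(3.733) = 2707.6×1.3173 ≈ 3567 m/s.
Stage 2: m₀ = 138,630 kg, m_f = 138,630 − 108,000 = 30,630 kg; Δv = 313×9.81×ln(4.526) = 3070.5×1.5098 ≈ 4636 m/s.
Stage 3: m₀ = 16,830 kg, m_f = 16,830 − 13,400 = 3,430 kg; Δv = 419×9.81×ln(4.907) = 4110.4×1.5906 ≈ 6538 m/s.
Total Δv = 3567 + 4636 + 6538 = 14741 m/s.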